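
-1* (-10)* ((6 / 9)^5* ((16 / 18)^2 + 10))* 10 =2796800 / 19683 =142.09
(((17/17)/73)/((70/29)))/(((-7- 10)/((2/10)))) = -29/434350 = -0.00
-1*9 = -9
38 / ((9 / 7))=29.56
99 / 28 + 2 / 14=103 / 28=3.68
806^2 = 649636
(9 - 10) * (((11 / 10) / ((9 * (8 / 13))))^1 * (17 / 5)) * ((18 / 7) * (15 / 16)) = -7293 / 4480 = -1.63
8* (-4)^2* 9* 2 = 2304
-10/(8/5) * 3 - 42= -243/4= -60.75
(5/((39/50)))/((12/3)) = 125/78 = 1.60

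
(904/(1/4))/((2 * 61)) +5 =34.64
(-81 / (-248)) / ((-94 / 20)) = -405 / 5828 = -0.07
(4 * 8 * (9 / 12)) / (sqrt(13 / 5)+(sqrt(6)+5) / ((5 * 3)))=11.38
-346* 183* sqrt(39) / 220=-31659* sqrt(39) / 110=-1797.37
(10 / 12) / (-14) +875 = 73495 / 84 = 874.94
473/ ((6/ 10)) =788.33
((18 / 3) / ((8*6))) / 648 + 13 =67393 / 5184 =13.00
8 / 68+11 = 11.12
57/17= 3.35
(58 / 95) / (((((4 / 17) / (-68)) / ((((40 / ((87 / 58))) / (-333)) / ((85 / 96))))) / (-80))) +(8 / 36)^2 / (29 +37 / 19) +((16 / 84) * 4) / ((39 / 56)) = -138802466615 / 108818073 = -1275.55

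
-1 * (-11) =11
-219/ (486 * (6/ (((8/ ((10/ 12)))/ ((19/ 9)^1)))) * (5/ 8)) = -2336/ 4275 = -0.55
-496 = -496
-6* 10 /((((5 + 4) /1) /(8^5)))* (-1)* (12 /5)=524288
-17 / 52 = -0.33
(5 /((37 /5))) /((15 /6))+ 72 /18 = 158 /37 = 4.27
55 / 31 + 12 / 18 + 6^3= 20315 / 93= 218.44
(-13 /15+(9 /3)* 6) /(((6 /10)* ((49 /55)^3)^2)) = 7113924640625 /124571584809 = 57.11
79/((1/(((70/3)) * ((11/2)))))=30415/3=10138.33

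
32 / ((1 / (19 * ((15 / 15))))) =608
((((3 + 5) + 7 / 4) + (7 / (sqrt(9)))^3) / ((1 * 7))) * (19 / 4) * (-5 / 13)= -230375 / 39312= -5.86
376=376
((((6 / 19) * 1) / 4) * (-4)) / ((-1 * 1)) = 6 / 19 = 0.32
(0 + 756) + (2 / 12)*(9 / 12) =756.12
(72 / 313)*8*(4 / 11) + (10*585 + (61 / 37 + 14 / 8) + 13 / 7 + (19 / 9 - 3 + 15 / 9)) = 188014987547 / 32102532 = 5856.70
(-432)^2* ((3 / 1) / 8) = 69984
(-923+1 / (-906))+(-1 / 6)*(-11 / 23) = -3205306 / 3473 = -922.92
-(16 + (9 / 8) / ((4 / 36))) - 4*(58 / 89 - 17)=27959 / 712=39.27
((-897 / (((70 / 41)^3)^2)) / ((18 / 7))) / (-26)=109252397543 / 201684000000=0.54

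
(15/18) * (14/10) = 7/6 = 1.17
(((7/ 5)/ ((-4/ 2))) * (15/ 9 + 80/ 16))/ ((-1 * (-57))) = -14/ 171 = -0.08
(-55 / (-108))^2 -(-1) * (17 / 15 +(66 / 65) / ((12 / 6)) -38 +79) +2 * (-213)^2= 13765289485 / 151632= 90780.90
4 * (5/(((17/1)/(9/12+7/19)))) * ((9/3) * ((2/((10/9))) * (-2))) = -270/19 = -14.21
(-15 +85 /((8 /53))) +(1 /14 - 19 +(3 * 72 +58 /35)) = 209119 /280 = 746.85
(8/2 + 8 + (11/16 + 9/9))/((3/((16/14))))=73/14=5.21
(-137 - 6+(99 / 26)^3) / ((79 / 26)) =-1543069 / 53404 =-28.89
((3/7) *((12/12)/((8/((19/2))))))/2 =57/224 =0.25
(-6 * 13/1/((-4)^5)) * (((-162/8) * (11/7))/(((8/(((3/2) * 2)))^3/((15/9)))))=-1563705/7340032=-0.21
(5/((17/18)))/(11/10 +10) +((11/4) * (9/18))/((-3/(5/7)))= 15805/105672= 0.15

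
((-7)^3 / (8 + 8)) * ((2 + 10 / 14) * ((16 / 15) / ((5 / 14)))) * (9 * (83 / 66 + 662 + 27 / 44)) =-571091227 / 550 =-1038347.69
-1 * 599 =-599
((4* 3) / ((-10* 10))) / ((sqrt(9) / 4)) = -4 / 25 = -0.16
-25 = -25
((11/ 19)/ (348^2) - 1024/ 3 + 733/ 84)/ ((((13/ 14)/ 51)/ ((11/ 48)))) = -4186.37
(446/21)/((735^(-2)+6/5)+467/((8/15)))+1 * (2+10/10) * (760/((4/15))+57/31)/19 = 52899949538787/117473331083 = 450.31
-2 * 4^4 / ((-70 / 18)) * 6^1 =27648 / 35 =789.94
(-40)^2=1600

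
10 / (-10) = -1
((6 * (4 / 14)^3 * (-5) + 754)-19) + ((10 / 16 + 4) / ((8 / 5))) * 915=74180685 / 21952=3379.22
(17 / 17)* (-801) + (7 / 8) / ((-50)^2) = -16019993 / 20000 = -801.00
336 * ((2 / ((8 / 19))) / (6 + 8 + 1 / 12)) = 19152 / 169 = 113.33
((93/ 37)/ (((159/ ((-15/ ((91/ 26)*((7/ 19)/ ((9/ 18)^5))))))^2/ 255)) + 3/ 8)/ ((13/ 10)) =120850843215/ 415239773312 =0.29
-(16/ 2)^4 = -4096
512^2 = 262144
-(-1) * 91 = 91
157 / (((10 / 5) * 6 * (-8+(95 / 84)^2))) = -92316 / 47423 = -1.95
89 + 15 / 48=1429 / 16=89.31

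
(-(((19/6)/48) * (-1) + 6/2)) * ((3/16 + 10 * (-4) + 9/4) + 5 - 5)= 507845/4608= 110.21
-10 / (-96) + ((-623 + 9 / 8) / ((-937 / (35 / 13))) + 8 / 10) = 7867027 / 2923440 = 2.69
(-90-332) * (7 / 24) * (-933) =459347 / 4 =114836.75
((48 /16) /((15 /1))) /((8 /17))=17 /40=0.42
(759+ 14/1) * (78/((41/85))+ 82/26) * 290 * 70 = 1378862944900/533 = 2586984887.24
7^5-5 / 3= 16805.33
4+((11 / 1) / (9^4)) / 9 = 236207 / 59049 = 4.00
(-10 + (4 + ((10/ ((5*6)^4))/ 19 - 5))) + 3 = -12311999/ 1539000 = -8.00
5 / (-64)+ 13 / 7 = 1.78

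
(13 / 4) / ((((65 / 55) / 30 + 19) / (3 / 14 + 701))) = 21057465 / 175924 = 119.70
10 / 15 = 2 / 3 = 0.67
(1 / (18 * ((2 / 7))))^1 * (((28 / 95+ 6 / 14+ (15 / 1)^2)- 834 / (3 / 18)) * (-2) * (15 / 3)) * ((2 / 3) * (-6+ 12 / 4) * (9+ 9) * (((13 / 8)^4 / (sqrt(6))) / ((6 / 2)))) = -45377059897 * sqrt(6) / 350208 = -317384.65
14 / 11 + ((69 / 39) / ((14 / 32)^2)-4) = 45658 / 7007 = 6.52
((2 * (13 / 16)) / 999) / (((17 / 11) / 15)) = 715 / 45288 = 0.02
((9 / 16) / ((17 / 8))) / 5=0.05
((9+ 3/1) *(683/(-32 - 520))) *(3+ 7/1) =-3415/23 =-148.48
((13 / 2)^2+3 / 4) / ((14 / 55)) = 168.93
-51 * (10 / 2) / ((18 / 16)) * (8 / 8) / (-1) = 680 / 3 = 226.67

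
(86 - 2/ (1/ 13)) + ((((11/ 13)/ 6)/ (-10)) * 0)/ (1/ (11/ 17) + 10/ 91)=60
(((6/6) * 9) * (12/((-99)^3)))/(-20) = 1/179685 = 0.00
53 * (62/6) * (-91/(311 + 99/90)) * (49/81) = -73261370/758403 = -96.60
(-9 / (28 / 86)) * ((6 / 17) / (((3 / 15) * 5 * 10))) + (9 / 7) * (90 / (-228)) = -1.48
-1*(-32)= 32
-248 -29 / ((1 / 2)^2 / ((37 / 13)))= -7516 / 13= -578.15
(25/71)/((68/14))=175/2414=0.07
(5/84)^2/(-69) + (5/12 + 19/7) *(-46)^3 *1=-148373936953/486864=-304754.38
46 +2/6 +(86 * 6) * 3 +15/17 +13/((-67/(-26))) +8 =5495426/3417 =1608.26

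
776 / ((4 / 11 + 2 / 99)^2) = 5267.02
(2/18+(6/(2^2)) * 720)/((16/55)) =534655/144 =3712.88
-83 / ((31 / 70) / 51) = -9558.39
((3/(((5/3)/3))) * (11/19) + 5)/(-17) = -772/1615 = -0.48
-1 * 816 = -816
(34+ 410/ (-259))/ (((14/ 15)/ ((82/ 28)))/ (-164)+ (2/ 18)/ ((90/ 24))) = 1905346260/ 1627297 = 1170.87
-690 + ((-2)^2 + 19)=-667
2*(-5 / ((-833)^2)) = -10 / 693889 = -0.00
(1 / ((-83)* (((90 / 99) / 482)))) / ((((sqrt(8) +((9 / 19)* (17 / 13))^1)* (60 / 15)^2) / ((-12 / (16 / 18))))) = -2704966407 / 6170724640 +4366841193* sqrt(2) / 3085362320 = 1.56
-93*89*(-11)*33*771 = 2316508821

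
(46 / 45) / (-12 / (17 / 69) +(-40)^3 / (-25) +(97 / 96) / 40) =200192 / 491816787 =0.00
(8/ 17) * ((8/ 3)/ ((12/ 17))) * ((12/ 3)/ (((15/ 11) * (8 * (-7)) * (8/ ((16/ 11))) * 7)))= -16/ 6615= -0.00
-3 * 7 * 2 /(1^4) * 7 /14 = -21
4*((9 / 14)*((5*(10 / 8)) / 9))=25 / 14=1.79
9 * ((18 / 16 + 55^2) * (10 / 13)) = 1089405 / 52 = 20950.10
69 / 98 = 0.70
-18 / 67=-0.27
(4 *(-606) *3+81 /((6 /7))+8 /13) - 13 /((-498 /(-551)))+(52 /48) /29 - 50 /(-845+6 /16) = -209717661763 /29163212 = -7191.17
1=1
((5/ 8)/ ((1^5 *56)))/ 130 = 1/ 11648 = 0.00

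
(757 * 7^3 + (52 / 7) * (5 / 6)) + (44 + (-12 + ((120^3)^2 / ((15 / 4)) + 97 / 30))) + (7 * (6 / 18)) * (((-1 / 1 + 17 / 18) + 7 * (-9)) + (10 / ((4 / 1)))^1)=1504936426551631 / 1890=796262659551.13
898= 898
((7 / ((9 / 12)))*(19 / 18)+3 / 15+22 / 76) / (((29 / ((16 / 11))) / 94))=39894352 / 818235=48.76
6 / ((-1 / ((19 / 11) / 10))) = -57 / 55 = -1.04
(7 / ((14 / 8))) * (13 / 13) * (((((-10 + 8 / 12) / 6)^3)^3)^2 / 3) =1707515416842546970624 / 450283905890997363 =3792.09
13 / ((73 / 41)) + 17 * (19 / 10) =28909 / 730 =39.60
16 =16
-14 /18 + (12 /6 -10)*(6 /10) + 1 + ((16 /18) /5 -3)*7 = -73 /3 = -24.33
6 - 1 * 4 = 2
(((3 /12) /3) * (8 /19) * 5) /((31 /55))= 550 /1767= 0.31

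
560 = 560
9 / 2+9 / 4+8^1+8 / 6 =193 / 12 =16.08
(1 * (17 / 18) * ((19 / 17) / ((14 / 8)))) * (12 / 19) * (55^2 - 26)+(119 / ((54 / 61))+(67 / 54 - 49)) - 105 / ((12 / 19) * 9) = 305089 / 252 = 1210.67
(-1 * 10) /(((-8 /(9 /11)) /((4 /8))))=45 /88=0.51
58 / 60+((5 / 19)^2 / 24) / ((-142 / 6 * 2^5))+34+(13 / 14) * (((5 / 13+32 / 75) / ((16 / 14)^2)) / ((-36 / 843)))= 63366561703 / 2952691200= 21.46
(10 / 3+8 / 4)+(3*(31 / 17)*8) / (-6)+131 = 6581 / 51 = 129.04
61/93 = 0.66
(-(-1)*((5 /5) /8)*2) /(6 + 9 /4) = 1 /33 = 0.03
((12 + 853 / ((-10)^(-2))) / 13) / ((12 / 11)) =234608 / 39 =6015.59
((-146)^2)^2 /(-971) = -454371856 /971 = -467942.18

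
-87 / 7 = -12.43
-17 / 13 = -1.31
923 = 923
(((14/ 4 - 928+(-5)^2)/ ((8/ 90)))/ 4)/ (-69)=36.66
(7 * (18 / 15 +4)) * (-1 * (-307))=55874 / 5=11174.80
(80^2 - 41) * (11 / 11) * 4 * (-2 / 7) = -50872 / 7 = -7267.43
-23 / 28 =-0.82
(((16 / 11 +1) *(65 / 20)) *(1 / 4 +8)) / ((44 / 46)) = 24219 / 352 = 68.80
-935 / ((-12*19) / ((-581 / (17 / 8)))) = -63910 / 57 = -1121.23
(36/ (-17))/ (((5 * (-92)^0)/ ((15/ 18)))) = -6/ 17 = -0.35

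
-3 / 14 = -0.21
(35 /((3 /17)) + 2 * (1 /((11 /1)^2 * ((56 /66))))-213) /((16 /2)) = -6767 /3696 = -1.83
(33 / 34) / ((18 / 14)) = 77 / 102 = 0.75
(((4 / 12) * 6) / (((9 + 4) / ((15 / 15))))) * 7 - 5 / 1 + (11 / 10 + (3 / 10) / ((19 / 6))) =-6739 / 2470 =-2.73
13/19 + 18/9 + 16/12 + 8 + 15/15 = 742/57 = 13.02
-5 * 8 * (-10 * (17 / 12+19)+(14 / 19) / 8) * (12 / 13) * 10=18611600 / 247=75350.61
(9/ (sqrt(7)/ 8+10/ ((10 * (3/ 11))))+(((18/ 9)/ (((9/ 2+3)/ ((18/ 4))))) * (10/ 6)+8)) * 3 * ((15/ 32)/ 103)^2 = 32338575/ 41721717248 - 54675 * sqrt(7)/ 10430429312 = 0.00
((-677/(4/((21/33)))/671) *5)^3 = -13303629427375/25735083989824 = -0.52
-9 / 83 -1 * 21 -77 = -8143 / 83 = -98.11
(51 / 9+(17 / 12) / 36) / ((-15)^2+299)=2465 / 226368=0.01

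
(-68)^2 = 4624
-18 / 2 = -9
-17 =-17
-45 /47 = -0.96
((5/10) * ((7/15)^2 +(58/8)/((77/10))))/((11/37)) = 1486327/762300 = 1.95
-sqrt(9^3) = -27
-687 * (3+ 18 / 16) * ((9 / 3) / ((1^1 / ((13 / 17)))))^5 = -2045472815529 / 11358856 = -180077.36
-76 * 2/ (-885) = 152/ 885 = 0.17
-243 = -243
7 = 7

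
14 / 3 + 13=53 / 3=17.67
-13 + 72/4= 5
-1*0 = 0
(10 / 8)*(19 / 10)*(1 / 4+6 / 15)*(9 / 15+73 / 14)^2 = 40915303 / 784000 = 52.19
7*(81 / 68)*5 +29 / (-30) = 41539 / 1020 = 40.72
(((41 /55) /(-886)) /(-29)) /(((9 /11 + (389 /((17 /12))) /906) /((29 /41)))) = 2567 /140258230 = 0.00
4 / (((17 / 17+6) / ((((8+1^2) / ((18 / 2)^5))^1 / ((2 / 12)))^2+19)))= 51929380 / 4782969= 10.86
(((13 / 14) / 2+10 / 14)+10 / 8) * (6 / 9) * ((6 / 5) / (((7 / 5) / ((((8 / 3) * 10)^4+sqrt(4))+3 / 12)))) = 2785292393 / 3969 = 701761.75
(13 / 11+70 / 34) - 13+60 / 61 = -100105 / 11407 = -8.78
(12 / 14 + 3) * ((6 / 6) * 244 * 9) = 59292 / 7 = 8470.29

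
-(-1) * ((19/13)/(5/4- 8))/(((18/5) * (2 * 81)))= -95/255879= -0.00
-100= -100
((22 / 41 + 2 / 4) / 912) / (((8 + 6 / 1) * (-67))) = -85 / 70147392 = -0.00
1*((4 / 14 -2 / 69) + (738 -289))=216991 / 483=449.26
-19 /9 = -2.11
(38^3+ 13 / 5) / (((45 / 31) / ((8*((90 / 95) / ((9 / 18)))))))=272178016 / 475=573006.35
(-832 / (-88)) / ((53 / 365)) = 37960 / 583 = 65.11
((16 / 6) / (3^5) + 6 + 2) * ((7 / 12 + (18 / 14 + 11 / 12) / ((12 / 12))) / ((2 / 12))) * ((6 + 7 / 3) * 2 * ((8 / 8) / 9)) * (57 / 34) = 36062000 / 86751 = 415.70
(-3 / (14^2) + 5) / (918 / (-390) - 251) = -63505 / 3227728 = -0.02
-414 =-414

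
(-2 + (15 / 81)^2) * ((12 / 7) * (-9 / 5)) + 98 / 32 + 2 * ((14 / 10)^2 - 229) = -33638363 / 75600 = -444.95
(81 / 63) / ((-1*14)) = -9 / 98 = -0.09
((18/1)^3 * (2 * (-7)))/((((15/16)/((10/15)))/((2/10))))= -290304/25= -11612.16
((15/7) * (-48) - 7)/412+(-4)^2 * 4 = 183807/2884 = 63.73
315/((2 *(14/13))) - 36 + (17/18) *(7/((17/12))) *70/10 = 1715/12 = 142.92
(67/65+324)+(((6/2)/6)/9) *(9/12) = 507113/1560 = 325.07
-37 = -37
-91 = -91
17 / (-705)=-17 / 705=-0.02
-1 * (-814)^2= -662596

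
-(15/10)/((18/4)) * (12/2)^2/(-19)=12/19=0.63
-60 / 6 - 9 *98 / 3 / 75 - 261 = -6873 / 25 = -274.92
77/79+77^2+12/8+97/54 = 12655667/2133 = 5933.27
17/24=0.71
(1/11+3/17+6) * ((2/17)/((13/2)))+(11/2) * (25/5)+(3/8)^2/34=146092983/5289856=27.62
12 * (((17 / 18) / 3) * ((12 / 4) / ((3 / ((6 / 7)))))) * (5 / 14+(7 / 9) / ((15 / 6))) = 14314 / 6615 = 2.16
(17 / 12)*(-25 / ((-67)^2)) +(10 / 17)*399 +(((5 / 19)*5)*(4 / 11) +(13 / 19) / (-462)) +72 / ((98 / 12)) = 762737744019 / 3126085732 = 243.99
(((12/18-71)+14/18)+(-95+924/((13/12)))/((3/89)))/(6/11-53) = -28848743/67509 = -427.33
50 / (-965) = -10 / 193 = -0.05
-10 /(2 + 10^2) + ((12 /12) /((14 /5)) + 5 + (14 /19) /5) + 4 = 638041 /67830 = 9.41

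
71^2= 5041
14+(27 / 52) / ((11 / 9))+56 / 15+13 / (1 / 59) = 785.16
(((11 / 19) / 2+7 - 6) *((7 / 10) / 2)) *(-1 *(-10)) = 4.51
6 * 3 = 18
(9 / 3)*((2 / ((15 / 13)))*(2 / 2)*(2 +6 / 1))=208 / 5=41.60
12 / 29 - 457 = -13241 / 29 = -456.59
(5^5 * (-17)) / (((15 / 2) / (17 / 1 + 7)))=-170000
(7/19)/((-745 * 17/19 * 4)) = -7/50660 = -0.00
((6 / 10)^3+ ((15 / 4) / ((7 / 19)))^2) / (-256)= -10174293 / 25088000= -0.41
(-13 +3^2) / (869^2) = -4 / 755161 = -0.00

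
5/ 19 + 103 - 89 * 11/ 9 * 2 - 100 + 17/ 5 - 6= -185443/ 855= -216.89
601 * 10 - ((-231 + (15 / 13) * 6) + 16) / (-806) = 62970075 / 10478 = 6009.74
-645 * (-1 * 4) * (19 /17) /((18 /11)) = 89870 /51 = 1762.16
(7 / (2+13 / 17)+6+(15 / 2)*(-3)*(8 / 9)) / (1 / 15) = -8085 / 47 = -172.02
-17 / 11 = -1.55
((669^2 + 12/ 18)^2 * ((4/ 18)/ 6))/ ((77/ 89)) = 160449467821025/ 18711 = 8575141244.24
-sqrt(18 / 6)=-sqrt(3)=-1.73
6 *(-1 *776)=-4656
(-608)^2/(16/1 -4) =92416/3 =30805.33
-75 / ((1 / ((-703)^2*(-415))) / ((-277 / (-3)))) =1420294889875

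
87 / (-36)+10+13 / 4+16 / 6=27 / 2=13.50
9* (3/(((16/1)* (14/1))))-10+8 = -421/224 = -1.88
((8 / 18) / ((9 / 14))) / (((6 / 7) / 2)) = 392 / 243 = 1.61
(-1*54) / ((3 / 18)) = -324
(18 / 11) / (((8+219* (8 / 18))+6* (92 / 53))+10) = 1431 / 109967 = 0.01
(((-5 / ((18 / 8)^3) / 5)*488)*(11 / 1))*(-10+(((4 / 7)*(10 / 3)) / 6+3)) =144635392 / 45927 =3149.25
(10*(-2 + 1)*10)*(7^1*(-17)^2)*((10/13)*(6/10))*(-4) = 4855200/13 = 373476.92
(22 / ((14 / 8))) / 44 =2 / 7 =0.29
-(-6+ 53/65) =337/65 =5.18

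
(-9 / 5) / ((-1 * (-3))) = -3 / 5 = -0.60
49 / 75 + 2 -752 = -56201 / 75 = -749.35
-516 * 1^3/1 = -516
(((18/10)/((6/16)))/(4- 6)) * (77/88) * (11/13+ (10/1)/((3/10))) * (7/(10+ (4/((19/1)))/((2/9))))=-1241023/27040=-45.90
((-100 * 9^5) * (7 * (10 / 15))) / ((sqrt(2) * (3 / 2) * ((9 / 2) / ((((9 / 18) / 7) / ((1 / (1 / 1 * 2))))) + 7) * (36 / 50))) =-3645000 * sqrt(2) / 11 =-468618.95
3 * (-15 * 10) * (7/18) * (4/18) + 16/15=-1702/45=-37.82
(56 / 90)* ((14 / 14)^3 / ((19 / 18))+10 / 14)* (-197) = -174148 / 855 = -203.68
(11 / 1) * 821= 9031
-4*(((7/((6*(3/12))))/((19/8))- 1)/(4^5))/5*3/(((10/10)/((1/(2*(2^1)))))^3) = -11/311296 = -0.00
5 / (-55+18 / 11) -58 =-34101 / 587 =-58.09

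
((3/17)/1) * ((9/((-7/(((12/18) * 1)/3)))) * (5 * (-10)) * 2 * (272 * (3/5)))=5760/7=822.86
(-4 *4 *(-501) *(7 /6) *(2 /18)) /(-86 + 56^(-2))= -29327872 /2427255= -12.08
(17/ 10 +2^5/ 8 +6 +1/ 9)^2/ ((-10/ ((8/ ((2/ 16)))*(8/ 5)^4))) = -37026824192/ 6328125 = -5851.15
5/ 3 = 1.67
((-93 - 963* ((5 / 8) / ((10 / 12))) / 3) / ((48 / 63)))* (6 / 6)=-28035 / 64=-438.05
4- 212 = -208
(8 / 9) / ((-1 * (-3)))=8 / 27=0.30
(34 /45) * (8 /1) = 272 /45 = 6.04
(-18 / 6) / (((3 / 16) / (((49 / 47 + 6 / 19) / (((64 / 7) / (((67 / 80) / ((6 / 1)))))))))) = -568897 / 1714560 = -0.33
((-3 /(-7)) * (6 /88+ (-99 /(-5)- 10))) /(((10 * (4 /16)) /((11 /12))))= 2171 /1400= 1.55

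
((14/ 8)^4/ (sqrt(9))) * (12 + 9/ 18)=60025/ 1536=39.08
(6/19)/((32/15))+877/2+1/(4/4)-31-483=-22603/304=-74.35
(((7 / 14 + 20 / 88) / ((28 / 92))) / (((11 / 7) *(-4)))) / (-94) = 0.00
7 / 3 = 2.33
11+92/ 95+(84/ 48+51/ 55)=61219/ 4180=14.65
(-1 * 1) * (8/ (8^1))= -1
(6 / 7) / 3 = 2 / 7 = 0.29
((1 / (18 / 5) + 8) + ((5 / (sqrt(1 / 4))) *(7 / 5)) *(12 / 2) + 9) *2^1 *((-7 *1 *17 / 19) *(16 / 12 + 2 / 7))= -1053694 / 513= -2053.98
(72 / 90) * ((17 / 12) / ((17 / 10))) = 2 / 3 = 0.67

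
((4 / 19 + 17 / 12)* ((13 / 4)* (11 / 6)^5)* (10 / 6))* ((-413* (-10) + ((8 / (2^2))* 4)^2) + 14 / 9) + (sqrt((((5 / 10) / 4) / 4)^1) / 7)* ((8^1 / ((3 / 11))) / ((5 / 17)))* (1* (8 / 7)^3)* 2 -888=191488* sqrt(2) / 36015 + 1144376368871 / 1495908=765012.03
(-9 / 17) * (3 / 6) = -9 / 34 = -0.26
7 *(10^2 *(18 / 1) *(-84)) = -1058400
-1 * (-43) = 43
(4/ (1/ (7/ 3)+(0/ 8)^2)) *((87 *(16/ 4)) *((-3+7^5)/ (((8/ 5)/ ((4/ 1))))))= 136448480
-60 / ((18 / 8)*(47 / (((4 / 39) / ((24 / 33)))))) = -440 / 5499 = -0.08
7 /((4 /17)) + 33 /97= 11675 /388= 30.09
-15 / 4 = -3.75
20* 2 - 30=10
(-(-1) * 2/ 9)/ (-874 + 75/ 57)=-38/ 149229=-0.00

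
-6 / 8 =-3 / 4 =-0.75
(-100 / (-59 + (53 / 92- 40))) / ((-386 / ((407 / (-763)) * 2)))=0.00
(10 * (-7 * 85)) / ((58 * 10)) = -595 / 58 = -10.26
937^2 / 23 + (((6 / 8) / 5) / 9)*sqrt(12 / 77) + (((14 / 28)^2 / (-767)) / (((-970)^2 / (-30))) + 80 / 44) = sqrt(231) / 2310 + 2787991054467039 / 73033034360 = 38174.39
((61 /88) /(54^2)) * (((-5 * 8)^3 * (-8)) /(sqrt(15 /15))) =976000 /8019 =121.71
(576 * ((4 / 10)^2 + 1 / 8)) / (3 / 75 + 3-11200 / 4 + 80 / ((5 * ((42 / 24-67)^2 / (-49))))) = -0.06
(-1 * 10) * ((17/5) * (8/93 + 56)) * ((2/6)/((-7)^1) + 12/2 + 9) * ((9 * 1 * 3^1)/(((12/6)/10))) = -835290240/217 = -3849263.78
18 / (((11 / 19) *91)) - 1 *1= -659 / 1001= -0.66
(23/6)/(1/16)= 184/3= 61.33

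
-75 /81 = -25 /27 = -0.93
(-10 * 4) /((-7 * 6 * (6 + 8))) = 10 /147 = 0.07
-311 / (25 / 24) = -7464 / 25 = -298.56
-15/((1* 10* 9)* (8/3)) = -1/16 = -0.06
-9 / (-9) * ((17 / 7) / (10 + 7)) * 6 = 6 / 7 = 0.86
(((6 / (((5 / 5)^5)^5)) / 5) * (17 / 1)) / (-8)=-51 / 20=-2.55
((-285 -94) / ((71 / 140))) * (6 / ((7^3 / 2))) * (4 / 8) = -45480 / 3479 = -13.07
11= 11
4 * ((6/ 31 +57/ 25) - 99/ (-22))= 27.89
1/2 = 0.50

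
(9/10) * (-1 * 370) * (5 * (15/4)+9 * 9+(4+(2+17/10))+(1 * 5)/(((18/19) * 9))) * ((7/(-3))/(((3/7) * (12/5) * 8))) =317309447/31104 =10201.56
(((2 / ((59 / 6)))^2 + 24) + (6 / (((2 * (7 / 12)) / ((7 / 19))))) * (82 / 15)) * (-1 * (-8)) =91005312 / 330695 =275.19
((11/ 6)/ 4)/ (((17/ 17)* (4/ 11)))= 121/ 96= 1.26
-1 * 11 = -11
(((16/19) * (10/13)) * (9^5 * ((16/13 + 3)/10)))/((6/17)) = 147228840/3211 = 45851.40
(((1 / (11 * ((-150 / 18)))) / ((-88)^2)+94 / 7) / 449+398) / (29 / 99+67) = 23977319731011 / 4053725737600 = 5.91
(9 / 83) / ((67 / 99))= 891 / 5561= 0.16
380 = 380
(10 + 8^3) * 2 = 1044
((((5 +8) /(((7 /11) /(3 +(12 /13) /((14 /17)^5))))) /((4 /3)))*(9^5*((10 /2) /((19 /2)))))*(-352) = -2037023902103850 /2235331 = -911285130.53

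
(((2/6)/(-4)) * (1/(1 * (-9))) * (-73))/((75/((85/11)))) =-1241/17820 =-0.07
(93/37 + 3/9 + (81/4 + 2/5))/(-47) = -0.50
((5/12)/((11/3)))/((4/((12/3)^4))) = 80/11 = 7.27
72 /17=4.24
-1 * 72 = -72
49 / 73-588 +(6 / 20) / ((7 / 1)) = -587.29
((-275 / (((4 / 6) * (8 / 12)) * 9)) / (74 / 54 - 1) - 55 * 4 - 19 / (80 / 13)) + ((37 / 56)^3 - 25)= -380581007 / 878080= -433.42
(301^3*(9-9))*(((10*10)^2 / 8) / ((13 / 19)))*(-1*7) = 0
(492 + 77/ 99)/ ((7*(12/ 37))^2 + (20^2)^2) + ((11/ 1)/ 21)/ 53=9481084913/ 731398119984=0.01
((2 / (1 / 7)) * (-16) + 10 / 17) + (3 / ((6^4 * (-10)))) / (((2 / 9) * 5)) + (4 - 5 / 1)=-18312017 / 81600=-224.41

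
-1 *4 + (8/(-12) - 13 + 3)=-44/3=-14.67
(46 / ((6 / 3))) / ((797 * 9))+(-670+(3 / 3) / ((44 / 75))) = -210921053 / 315612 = -668.29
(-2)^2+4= 8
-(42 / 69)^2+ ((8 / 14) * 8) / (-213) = -309164 / 788739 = -0.39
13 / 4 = 3.25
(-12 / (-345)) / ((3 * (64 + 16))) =1 / 6900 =0.00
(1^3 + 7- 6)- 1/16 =31/16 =1.94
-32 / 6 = -5.33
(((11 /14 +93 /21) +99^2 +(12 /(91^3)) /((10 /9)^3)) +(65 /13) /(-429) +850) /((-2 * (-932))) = 4140574598206 /724275927375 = 5.72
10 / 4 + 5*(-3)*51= -762.50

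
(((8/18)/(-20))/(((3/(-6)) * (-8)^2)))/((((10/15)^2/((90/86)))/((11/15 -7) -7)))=-597/27520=-0.02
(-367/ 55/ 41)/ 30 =-367/ 67650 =-0.01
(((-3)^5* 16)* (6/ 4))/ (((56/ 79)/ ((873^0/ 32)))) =-57591/ 224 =-257.10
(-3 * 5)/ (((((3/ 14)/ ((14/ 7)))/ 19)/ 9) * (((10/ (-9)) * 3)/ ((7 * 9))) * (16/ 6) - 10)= 678699/ 452470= 1.50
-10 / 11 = -0.91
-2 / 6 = -1 / 3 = -0.33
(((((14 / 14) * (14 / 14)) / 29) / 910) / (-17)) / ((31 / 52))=-2 / 534905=-0.00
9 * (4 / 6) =6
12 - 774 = -762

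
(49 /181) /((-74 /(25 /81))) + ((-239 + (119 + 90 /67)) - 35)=-11169271705 /72689238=-153.66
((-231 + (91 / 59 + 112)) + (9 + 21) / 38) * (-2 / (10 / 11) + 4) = -235413 / 1121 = -210.00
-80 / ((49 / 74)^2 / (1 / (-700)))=21904 / 84035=0.26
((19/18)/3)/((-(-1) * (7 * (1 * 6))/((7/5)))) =19/1620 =0.01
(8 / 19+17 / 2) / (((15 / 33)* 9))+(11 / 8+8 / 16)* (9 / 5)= 12667 / 2280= 5.56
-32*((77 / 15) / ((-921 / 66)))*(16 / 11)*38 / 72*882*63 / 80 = 48173664 / 7675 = 6276.70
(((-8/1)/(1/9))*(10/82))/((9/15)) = -600/41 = -14.63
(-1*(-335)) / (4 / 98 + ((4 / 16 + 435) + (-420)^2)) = 65660 / 34659717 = 0.00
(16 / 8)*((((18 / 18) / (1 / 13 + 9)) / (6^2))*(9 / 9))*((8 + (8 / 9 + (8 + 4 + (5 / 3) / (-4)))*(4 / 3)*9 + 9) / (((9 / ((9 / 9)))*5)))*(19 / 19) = 325 / 14337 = 0.02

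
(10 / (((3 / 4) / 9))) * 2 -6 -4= 230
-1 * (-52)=52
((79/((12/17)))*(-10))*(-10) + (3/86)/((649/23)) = 1873955257/167442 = 11191.67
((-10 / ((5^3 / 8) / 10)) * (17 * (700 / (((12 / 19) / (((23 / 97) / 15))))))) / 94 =-832048 / 41031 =-20.28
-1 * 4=-4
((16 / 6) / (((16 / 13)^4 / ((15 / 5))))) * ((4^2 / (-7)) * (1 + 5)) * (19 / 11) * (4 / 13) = -125229 / 4928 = -25.41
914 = 914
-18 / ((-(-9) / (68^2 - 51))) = -9146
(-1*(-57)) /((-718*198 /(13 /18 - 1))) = 0.00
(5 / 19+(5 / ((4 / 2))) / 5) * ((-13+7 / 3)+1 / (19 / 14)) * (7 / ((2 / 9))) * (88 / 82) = -3791634 / 14801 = -256.17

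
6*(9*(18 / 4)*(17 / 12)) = 344.25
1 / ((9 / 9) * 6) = 1 / 6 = 0.17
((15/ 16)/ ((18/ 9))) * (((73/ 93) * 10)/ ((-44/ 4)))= -1825/ 5456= -0.33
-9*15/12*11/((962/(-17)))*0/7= 0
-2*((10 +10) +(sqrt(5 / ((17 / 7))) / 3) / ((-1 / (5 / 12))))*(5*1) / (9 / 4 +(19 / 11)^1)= -352 / 7 +22*sqrt(595) / 1071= -49.78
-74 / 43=-1.72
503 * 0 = 0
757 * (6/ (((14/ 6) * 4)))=6813/ 14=486.64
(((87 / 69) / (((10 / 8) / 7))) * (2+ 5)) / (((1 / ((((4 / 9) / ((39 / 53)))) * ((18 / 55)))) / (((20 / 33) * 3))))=17.76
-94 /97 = -0.97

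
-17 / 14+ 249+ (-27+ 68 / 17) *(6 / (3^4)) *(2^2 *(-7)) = 111695 / 378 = 295.49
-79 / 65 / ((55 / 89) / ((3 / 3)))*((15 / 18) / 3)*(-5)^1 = 7031 / 2574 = 2.73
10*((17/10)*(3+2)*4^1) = 340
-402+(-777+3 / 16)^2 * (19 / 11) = 2933988747 / 2816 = 1041899.41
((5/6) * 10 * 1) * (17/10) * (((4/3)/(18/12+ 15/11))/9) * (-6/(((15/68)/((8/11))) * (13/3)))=-73984/22113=-3.35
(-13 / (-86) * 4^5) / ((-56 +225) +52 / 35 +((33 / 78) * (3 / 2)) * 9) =12113920 / 13789197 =0.88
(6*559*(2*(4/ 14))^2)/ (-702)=-688/ 441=-1.56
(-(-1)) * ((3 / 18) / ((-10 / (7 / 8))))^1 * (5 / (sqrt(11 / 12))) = -7 * sqrt(33) / 528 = -0.08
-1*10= -10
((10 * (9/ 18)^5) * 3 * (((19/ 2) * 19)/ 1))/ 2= 84.61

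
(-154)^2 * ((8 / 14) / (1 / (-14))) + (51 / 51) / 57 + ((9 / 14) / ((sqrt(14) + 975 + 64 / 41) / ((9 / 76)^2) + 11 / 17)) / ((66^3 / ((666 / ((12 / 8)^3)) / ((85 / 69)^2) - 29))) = -10590381471209078963175173838850501 / 55818763969924423014878562000 - 11960492031153 * sqrt(14) / 3600281473808334817781125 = -189727.98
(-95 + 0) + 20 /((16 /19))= -285 /4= -71.25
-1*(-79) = 79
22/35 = 0.63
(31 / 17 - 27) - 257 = -4797 / 17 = -282.18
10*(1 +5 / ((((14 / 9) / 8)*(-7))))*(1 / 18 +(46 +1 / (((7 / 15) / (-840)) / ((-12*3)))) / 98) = -382299265 / 21609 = -17691.67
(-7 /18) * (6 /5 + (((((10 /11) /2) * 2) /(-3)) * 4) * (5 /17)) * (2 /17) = -16562 /429165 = -0.04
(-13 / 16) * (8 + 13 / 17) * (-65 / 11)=125905 / 2992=42.08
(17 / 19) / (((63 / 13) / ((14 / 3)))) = 442 / 513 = 0.86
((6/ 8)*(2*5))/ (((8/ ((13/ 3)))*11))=65/ 176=0.37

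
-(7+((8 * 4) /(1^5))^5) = -33554439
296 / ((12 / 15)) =370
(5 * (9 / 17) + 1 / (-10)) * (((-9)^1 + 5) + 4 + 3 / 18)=433 / 1020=0.42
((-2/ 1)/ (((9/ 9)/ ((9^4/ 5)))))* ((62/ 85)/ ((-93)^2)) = -2916/ 13175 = -0.22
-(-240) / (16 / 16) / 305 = 48 / 61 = 0.79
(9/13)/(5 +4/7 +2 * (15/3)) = 63/1417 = 0.04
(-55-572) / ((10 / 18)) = -5643 / 5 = -1128.60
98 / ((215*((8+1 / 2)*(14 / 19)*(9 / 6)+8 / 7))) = 0.04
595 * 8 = 4760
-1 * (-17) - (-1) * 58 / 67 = 1197 / 67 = 17.87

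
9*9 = 81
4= 4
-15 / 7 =-2.14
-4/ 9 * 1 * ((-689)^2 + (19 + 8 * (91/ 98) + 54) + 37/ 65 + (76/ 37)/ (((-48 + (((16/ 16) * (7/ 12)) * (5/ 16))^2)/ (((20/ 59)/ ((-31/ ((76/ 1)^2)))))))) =-7954289746097500732/ 37693712457765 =-211024.31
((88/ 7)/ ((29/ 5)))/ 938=220/ 95207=0.00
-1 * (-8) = 8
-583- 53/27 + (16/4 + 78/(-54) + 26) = -15023/27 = -556.41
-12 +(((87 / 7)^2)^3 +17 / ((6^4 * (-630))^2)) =5899417385174975042417 / 1600601656550400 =3685749.89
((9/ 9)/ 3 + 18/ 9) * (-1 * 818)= -5726/ 3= -1908.67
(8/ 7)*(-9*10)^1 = -720/ 7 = -102.86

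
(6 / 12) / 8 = 0.06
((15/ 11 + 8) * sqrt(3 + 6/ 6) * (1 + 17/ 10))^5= 166343158796417901/ 503284375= 330515245.57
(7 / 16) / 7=1 / 16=0.06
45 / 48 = 15 / 16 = 0.94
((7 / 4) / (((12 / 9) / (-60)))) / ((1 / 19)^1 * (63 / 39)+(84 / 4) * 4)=-3705 / 3956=-0.94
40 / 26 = 20 / 13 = 1.54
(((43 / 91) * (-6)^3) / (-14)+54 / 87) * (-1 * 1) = -146142 / 18473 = -7.91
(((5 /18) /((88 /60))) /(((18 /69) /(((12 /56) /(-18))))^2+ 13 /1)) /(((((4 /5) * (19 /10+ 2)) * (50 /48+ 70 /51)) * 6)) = 1124125 /132293100654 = 0.00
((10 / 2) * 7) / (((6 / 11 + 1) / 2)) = 770 / 17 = 45.29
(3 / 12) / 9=0.03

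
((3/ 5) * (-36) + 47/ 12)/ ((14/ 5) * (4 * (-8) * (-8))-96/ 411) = -145357/ 5890176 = -0.02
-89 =-89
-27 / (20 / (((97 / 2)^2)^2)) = -2390290587 / 320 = -7469658.08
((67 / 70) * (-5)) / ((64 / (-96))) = 201 / 28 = 7.18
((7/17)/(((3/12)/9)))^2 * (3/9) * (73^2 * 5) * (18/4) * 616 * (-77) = -120386975163840/289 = -416563927902.56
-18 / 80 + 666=26631 / 40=665.78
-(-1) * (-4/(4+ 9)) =-4/13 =-0.31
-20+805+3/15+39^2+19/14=161529/70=2307.56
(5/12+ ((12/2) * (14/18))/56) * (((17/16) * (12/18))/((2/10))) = 85/48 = 1.77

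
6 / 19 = 0.32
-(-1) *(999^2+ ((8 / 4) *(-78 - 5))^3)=-3576295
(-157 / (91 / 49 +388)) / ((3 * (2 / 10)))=-5495 / 8187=-0.67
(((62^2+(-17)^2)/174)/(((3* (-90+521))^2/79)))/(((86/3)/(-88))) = -7183154/2084795703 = -0.00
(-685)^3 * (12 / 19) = -3857029500 / 19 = -203001552.63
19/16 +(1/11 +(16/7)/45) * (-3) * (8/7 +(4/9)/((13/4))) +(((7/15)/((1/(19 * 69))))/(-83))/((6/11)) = -3233529227/251242992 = -12.87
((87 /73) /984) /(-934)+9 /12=16772743 /22363696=0.75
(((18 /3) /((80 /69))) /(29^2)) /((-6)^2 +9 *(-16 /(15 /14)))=-69 /1103392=-0.00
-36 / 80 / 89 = -9 / 1780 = -0.01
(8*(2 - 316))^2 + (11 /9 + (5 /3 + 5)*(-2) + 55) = 56791682 /9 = 6310186.89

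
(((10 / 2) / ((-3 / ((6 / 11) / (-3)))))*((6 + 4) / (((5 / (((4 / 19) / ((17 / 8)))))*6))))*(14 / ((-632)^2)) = 70 / 199568457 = 0.00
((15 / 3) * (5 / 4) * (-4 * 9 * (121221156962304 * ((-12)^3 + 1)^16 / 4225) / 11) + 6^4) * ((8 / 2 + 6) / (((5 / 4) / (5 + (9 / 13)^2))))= -4600516829147703347581825576046140509737793344081930488017956100516096 / 28561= -161076882082129594467344500000000000000000000000000000000000000000.00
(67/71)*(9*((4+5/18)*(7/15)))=36113/2130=16.95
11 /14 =0.79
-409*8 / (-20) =818 / 5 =163.60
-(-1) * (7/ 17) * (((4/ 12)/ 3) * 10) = 70/ 153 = 0.46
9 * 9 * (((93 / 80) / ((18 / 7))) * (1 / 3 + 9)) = 13671 / 40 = 341.78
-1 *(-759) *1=759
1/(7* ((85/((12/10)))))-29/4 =-86251/11900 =-7.25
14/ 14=1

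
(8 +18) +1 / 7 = 26.14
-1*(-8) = 8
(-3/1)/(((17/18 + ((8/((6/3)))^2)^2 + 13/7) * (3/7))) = -0.03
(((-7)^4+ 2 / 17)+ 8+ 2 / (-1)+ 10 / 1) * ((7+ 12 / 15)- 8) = -41091 / 85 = -483.42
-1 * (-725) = 725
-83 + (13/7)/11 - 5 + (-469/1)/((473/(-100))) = 37491/3311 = 11.32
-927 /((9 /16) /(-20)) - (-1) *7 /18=593287 /18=32960.39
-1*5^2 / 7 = -25 / 7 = -3.57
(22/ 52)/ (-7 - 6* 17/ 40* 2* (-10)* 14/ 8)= 22/ 4277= 0.01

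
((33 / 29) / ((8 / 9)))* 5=1485 / 232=6.40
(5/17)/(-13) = -5/221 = -0.02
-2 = -2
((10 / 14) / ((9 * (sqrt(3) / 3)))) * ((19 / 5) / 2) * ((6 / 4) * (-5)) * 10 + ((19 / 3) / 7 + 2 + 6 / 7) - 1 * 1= -16.83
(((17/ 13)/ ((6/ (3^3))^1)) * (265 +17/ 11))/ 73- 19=2.49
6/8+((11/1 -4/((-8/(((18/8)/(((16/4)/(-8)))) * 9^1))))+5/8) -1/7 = -449/56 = -8.02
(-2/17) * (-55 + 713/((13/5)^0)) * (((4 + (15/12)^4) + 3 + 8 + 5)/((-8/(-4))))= -1890105/2176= -868.61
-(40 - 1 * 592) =552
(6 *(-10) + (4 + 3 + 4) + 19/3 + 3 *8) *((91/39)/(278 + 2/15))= -70/447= -0.16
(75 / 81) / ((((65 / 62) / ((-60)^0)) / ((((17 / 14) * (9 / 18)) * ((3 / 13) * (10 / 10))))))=0.12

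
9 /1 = 9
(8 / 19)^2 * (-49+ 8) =-2624 / 361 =-7.27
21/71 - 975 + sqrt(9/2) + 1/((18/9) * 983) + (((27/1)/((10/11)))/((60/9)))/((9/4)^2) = -3398303933/3489650 + 3 * sqrt(2)/2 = -971.70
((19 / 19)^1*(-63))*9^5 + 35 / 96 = -357128317 / 96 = -3720086.64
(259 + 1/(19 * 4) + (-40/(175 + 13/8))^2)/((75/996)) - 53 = 642497311624/189674055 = 3387.38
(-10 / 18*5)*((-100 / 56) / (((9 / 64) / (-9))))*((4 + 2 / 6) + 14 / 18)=-920000 / 567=-1622.57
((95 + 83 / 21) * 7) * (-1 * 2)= -4156 / 3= -1385.33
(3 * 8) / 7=24 / 7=3.43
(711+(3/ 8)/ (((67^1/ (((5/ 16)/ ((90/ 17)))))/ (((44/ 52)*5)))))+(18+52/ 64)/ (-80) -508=339090041/ 1672320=202.77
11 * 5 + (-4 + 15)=66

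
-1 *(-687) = 687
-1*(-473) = 473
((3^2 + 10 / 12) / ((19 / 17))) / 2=1003 / 228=4.40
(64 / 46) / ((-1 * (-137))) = 0.01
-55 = -55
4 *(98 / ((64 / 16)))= 98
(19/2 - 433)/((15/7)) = -5929/30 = -197.63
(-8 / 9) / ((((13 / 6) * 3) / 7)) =-112 / 117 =-0.96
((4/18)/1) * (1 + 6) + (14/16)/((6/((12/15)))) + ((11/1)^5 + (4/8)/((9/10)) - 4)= 28988861/180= 161049.23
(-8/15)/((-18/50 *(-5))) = -8/27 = -0.30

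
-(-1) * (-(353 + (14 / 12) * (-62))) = -842 / 3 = -280.67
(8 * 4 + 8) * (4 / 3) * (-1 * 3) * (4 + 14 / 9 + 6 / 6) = -9440 / 9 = -1048.89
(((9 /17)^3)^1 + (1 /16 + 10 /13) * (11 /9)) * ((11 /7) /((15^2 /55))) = 1296409367 /2897097840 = 0.45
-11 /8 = -1.38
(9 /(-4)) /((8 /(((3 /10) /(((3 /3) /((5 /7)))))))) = -27 /448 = -0.06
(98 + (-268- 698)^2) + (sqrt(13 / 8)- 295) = sqrt(26) / 4 + 932959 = 932960.27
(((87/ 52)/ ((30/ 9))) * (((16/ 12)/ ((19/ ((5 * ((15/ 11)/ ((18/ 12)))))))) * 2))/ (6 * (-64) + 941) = 870/ 1513369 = 0.00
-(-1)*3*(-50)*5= -750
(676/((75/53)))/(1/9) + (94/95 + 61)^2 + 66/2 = 14755974/1805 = 8175.05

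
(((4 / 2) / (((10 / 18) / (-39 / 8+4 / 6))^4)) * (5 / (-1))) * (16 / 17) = -8428892481 / 272000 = -30988.58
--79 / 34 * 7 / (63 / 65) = 16.78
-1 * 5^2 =-25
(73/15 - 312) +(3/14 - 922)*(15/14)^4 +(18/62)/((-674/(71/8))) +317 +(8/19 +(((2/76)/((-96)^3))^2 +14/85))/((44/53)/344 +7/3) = -108172601491322773269303067687861/89797733661927633453097943040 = -1204.63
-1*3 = -3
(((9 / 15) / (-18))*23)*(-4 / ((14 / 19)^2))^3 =1082055263 / 3529470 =306.58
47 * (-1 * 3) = -141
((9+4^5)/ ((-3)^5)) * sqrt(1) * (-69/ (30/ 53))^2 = -1534997713/ 24300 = -63168.63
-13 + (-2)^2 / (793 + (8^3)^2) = -13.00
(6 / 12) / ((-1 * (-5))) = 1 / 10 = 0.10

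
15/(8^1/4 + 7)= 5/3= 1.67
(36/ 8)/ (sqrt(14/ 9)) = 27 * sqrt(14)/ 28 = 3.61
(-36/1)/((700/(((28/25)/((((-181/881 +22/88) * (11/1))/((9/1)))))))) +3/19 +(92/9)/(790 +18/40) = -2588148976939/2917916533125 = -0.89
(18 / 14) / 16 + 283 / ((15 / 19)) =602359 / 1680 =358.55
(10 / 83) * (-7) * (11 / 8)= -1.16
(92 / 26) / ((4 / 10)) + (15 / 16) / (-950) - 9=-6119 / 39520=-0.15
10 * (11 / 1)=110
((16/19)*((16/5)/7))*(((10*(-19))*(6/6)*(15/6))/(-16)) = 80/7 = 11.43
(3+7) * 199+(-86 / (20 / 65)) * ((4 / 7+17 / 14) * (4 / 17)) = 222835 / 119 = 1872.56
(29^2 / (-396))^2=707281 / 156816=4.51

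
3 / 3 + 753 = 754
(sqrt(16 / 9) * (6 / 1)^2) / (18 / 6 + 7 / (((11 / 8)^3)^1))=63888 / 7577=8.43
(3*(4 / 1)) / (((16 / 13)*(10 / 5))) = 39 / 8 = 4.88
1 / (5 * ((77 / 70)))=0.18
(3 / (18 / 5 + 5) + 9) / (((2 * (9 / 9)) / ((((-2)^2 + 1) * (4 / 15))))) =6.23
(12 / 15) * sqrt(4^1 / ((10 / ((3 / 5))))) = 4 * sqrt(6) / 25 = 0.39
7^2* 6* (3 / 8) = 441 / 4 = 110.25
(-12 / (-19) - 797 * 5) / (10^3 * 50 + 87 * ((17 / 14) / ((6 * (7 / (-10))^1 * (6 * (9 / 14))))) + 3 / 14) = -14307867 / 179527352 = -0.08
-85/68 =-5/4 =-1.25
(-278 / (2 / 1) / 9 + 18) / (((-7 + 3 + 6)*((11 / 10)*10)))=23 / 198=0.12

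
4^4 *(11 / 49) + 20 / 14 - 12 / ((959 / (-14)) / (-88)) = 291894 / 6713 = 43.48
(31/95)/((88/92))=713/2090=0.34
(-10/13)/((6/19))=-95/39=-2.44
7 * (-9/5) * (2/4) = -63/10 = -6.30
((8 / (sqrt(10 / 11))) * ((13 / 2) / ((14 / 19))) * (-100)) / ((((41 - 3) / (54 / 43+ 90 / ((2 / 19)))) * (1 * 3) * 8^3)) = -797745 * sqrt(110) / 77056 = -108.58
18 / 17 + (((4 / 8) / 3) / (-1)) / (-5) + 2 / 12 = 107 / 85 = 1.26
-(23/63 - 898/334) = 24446/10521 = 2.32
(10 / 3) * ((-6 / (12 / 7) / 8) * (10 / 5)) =-35 / 12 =-2.92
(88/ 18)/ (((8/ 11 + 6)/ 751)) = 181742/ 333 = 545.77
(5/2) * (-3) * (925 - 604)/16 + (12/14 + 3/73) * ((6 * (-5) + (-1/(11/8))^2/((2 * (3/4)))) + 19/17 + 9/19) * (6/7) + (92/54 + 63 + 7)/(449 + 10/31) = -17013468738956215/98967270413088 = -171.91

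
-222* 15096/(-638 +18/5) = 4189140/793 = 5282.65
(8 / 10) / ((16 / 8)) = 2 / 5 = 0.40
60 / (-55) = -12 / 11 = -1.09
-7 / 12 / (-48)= 7 / 576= 0.01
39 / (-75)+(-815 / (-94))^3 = 13522786783 / 20764600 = 651.24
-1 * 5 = -5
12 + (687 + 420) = 1119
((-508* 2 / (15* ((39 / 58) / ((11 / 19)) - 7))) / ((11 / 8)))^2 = 222240587776 / 3122015625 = 71.18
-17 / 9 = -1.89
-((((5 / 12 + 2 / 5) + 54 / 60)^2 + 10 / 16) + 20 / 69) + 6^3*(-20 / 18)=-20191757 / 82800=-243.86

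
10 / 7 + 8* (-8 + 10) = 122 / 7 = 17.43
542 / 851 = 0.64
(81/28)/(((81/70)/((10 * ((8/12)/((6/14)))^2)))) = 4900/81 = 60.49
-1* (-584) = 584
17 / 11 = 1.55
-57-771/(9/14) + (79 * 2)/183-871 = -389144/183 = -2126.47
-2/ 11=-0.18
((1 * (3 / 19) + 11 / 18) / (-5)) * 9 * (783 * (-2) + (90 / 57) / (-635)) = 496907466 / 229235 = 2167.68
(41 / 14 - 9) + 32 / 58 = -5.52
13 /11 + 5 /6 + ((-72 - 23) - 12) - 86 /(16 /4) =-4174 /33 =-126.48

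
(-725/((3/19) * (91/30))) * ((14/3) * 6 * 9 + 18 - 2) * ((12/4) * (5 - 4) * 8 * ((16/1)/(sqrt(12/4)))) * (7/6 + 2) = -284811785.75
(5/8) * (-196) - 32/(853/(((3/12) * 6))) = -209081/1706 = -122.56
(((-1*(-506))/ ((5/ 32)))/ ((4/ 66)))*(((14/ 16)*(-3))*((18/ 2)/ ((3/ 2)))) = -4207896/ 5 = -841579.20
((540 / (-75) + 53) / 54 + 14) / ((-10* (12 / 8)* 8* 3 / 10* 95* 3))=-211 / 145800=-0.00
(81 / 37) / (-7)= -81 / 259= -0.31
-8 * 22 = -176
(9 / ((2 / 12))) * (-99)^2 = 529254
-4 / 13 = -0.31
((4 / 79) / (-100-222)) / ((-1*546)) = 1 / 3472287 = 0.00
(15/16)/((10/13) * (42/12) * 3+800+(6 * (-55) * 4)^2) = 39/72517456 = 0.00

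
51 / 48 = 17 / 16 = 1.06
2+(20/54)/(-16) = 427/216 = 1.98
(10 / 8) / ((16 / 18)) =45 / 32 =1.41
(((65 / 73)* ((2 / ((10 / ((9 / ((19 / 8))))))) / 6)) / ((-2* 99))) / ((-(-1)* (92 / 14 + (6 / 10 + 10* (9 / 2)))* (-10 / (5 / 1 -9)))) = -182 / 41788923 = -0.00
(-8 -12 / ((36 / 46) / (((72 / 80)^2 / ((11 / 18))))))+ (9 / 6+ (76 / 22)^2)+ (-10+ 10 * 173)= 10315917 / 6050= 1705.11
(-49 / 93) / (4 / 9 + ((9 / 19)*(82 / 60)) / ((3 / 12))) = -13965 / 80414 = -0.17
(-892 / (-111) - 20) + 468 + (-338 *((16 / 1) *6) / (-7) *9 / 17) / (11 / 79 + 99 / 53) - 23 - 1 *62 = 44228011571 / 27752109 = 1593.68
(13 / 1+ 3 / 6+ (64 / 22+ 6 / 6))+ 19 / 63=24547 / 1386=17.71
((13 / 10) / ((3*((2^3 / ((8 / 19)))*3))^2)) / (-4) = -13 / 1169640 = -0.00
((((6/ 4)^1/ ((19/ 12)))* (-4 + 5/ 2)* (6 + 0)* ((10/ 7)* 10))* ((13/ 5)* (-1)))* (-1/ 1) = -42120/ 133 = -316.69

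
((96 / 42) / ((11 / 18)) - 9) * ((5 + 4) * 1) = -3645 / 77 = -47.34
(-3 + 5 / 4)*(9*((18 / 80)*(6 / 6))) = -567 / 160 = -3.54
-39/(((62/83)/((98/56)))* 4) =-22659/992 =-22.84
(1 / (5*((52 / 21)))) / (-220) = -0.00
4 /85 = 0.05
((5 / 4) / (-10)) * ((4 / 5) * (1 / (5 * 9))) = -1 / 450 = -0.00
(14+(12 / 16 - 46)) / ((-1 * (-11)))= -125 / 44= -2.84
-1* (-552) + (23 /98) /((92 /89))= 216473 /392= 552.23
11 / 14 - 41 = -563 / 14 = -40.21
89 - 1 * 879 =-790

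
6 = 6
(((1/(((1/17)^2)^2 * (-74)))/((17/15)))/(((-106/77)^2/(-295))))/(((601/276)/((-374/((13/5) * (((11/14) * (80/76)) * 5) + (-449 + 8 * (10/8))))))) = 221199340478314275/3557746840481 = 62174.00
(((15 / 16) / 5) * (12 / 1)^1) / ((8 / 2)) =9 / 16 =0.56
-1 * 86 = -86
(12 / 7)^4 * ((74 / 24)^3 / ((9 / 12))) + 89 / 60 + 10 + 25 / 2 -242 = 17219399 / 144060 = 119.53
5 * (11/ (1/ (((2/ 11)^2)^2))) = 0.06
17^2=289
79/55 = 1.44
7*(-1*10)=-70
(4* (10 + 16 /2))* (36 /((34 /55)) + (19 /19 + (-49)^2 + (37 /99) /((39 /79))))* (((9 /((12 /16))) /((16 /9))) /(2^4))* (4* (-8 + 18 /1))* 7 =50882628825 /2431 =20930739.95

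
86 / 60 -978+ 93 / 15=-29111 / 30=-970.37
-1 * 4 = -4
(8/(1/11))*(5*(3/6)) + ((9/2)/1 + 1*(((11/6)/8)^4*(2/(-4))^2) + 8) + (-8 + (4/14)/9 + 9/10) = 167536480691/743178240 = 225.43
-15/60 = -1/4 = -0.25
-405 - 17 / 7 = -2852 / 7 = -407.43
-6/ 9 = -2/ 3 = -0.67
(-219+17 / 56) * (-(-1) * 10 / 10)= -12247 / 56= -218.70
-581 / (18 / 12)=-1162 / 3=-387.33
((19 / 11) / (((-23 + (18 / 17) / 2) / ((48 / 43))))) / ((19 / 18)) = -7344 / 90343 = -0.08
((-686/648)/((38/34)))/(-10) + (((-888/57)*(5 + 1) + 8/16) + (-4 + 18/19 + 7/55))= -12974971/135432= -95.80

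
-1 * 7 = -7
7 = 7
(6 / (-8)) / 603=-1 / 804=-0.00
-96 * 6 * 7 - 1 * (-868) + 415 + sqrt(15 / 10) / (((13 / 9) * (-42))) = -2749 - 3 * sqrt(6) / 364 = -2749.02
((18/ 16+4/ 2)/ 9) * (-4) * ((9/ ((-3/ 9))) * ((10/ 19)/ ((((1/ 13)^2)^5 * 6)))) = 17232311481125/ 38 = 453481881082.24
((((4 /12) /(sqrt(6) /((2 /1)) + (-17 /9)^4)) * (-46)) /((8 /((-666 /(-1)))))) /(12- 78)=466332070131 /304092243818- 36632759571 * sqrt(6) /608184487636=1.39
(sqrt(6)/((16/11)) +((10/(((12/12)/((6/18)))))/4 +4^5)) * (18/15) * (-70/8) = -43043/4 - 231 * sqrt(6)/32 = -10778.43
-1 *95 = -95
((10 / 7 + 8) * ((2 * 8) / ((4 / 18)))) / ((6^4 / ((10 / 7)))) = 110 / 147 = 0.75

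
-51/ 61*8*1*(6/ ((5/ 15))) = -120.39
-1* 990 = -990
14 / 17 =0.82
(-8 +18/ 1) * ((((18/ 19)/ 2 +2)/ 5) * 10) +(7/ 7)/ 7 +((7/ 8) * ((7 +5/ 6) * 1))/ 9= 2894525/ 57456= 50.38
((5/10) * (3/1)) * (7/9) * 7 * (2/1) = 49/3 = 16.33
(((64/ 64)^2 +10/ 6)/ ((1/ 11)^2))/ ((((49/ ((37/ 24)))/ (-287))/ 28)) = -734228/ 9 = -81580.89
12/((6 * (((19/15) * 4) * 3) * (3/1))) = 5/114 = 0.04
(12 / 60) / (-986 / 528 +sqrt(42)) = 130152 / 13420915 +69696 *sqrt(42) / 13420915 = 0.04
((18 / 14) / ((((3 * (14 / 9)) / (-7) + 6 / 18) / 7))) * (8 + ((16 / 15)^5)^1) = -7123576 / 28125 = -253.28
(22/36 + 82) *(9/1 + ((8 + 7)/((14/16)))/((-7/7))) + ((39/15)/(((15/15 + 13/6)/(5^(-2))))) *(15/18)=-13419629/19950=-672.66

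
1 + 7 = 8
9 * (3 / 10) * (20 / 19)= 2.84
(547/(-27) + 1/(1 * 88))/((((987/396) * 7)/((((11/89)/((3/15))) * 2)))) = -2645995/1844703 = -1.43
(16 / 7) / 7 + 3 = 163 / 49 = 3.33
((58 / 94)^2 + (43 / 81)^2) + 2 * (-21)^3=-268434355736 / 14493249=-18521.34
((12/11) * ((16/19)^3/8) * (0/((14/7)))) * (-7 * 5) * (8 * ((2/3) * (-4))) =0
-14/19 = -0.74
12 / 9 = 4 / 3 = 1.33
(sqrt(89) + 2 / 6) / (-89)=-sqrt(89) / 89-1 / 267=-0.11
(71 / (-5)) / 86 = -71 / 430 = -0.17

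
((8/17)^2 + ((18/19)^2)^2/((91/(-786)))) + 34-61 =-115624152233/3427311979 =-33.74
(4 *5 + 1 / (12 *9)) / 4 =2161 / 432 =5.00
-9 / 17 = -0.53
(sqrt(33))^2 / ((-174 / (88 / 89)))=-484 / 2581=-0.19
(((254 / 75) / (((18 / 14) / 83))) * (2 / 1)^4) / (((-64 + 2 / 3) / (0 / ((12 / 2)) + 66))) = -3645.34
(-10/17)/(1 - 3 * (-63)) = -1/323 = -0.00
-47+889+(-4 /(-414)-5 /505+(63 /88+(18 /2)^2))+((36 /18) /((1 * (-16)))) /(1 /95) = 838809527 /919908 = 911.84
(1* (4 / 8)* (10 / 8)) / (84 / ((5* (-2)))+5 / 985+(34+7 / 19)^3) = 33780575 / 2193693470192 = 0.00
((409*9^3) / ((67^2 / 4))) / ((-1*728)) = -298161 / 816998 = -0.36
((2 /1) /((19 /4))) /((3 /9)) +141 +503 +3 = 12317 /19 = 648.26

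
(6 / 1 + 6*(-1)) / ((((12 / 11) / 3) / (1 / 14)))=0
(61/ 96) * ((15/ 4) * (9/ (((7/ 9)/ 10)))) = 123525/ 448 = 275.73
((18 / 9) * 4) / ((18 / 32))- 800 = -7072 / 9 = -785.78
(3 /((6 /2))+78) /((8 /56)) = 553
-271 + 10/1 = -261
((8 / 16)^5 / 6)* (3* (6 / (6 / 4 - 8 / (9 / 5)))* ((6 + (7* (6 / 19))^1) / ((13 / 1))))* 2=-81 / 2014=-0.04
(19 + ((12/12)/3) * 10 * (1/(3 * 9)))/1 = 1549/81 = 19.12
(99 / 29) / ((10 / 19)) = 1881 / 290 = 6.49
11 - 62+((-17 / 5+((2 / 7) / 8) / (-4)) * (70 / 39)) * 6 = -4561 / 52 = -87.71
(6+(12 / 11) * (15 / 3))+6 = 192 / 11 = 17.45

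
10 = 10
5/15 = 1/3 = 0.33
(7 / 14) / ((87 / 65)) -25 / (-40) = 695 / 696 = 1.00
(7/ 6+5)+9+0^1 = 91/ 6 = 15.17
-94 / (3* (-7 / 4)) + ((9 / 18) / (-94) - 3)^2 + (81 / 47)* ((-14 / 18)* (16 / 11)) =24.99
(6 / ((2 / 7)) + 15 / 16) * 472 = 20709 / 2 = 10354.50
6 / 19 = 0.32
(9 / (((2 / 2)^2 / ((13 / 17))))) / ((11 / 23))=2691 / 187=14.39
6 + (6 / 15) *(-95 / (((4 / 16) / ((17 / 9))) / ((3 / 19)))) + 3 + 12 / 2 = -91 / 3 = -30.33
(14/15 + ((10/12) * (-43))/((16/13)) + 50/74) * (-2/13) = 162833/38480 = 4.23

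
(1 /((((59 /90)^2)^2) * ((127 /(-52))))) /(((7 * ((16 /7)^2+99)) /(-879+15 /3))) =20872902960000 /7859187053629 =2.66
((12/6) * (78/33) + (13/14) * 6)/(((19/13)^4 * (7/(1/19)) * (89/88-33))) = -181190984/341540715565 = -0.00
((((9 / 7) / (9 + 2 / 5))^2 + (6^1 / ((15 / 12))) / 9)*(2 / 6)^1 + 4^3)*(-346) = -108170112518 / 4870845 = -22207.67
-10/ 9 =-1.11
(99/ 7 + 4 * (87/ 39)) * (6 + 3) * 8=151128/ 91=1660.75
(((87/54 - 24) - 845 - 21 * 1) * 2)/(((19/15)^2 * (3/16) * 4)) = -1599100/1083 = -1476.55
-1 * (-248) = 248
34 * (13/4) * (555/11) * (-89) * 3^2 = -98246655/22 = -4465757.05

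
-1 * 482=-482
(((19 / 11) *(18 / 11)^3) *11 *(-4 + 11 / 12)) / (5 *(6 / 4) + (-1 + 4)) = -227772 / 9317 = -24.45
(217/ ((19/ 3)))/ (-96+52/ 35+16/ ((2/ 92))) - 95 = -13501025/ 142196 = -94.95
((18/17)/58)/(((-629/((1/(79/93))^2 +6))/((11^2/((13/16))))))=-803159280/25159099901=-0.03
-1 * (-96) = 96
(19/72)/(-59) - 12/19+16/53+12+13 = 105513931/4277736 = 24.67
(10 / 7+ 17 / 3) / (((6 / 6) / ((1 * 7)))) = 149 / 3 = 49.67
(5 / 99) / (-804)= -5 / 79596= -0.00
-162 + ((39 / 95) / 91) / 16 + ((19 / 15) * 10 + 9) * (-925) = -644901031 / 31920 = -20203.67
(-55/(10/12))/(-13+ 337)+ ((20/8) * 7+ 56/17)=9451/459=20.59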